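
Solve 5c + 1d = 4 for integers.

Step 1: Check solvability.
gcd(5, 1) = 1
Since 1 divides 4, solutions exist.

Step 2: Apply extended Euclidean algorithm to find gcd.
We find integers such that 5*x0 + 1*y0 = 1

Step 3: Scale the particular solution.
Multiply by 4/1 = 4:
c = 0, d = 4

Step 4: Verify.
5*(0) + 1*(4) = 4 = 4 ✓

c = 0, d = 4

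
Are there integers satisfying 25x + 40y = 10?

Step 1: Compute gcd(25, 40).
gcd(25, 40) = 5

Step 2: Check divisibility.
Does 5 divide 10? 10 = 5 x 2, so yes.

By the theorem on linear Diophantine equations, 25x + 40y = 10 has integer solutions if and only if gcd(25, 40) divides 10. Since 5 | 10, solutions exist.

Yes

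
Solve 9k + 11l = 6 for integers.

Step 1: Check solvability.
gcd(9, 11) = 1
Since 1 divides 6, solutions exist.

Step 2: Apply extended Euclidean algorithm to find gcd.
We find integers such that 9*x0 + 11*y0 = 1

Step 3: Scale the particular solution.
Multiply by 6/1 = 6:
k = 30, l = -24

Step 4: Verify.
9*(30) + 11*(-24) = 6 = 6 ✓

k = 30, l = -24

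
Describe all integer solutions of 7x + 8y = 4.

Step 1: Compute gcd(7, 8) = 1.
Since 1 divides 4, solutions exist.

Step 2: Find a particular solution using extended Euclidean algorithm.
We get x₀ = -4, y₀ = 4.
Check: 7*-4 + 8*4 = 4 = 4 ✓

Step 3: Write the general solution.
x = -4 + (8/1)t = -4 + 8t
y = 4 - (7/1)t = 4 - 7t
for any integer t.

x = -4 + 8t, y = 4 - 7t for integer t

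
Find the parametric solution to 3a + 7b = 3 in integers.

Step 1: Compute gcd(3, 7) = 1.
Since 1 divides 3, solutions exist.

Step 2: Find a particular solution using extended Euclidean algorithm.
We get a₀ = -6, b₀ = 3.
Check: 3*-6 + 7*3 = 3 = 3 ✓

Step 3: Write the general solution.
a = -6 + (7/1)t = -6 + 7t
b = 3 - (3/1)t = 3 - 3t
for any integer t.

a = -6 + 7t, b = 3 - 3t for integer t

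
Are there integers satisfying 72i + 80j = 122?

Step 1: Compute gcd(72, 80).
gcd(72, 80) = 8

Step 2: Check divisibility.
Does 8 divide 122? 122 = 8 x 15 + 2, so no.

By the theorem on linear Diophantine equations, 72i + 80j = 122 has integer solutions if and only if gcd(72, 80) divides 122. Since 8 does not divide 122, no solutions exist.

No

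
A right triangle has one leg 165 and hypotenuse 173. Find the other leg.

b² = c² - a² = 29929 - 27225 = 2704
b = 52

52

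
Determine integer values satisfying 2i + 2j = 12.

Step 1: Check solvability.
gcd(2, 2) = 2
Since 2 divides 12, solutions exist.

Step 2: Apply extended Euclidean algorithm to find gcd.
We find integers such that 2*x0 + 2*y0 = 2

Step 3: Scale the particular solution.
Multiply by 12/2 = 6:
i = 0, j = 6

Step 4: Verify.
2*(0) + 2*(6) = 12 = 12 ✓

i = 0, j = 6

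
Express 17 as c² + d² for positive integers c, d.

We need to find integers c, d > 0 such that c² + d² = 17.
Trying c = 1: d² = 17 - 1² = 17 - 1 = 16
d = 4
Check: 1² + 4² = 1 + 16 = 17 ✓

17 = 1² + 4²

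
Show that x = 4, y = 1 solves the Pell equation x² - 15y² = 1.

Compute x² = 4² = 16
Compute 15y² = 15·1² = 15·1 = 15
x² - 15y² = 16 - 15 = 1
Since this equals 1, (4, 1) is a solution.

Yes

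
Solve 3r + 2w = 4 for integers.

Step 1: Check solvability.
gcd(3, 2) = 1
Since 1 divides 4, solutions exist.

Step 2: Apply extended Euclidean algorithm to find gcd.
We find integers such that 3*x0 + 2*y0 = 1

Step 3: Scale the particular solution.
Multiply by 4/1 = 4:
r = 4, w = -4

Step 4: Verify.
3*(4) + 2*(-4) = 4 = 4 ✓

r = 4, w = -4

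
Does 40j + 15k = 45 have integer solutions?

Step 1: Compute gcd(40, 15).
gcd(40, 15) = 5

Step 2: Check divisibility.
Does 5 divide 45? 45 = 5 x 9, so yes.

By the theorem on linear Diophantine equations, 40j + 15k = 45 has integer solutions if and only if gcd(40, 15) divides 45. Since 5 | 45, solutions exist.

Yes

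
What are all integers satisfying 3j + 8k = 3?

Step 1: Compute gcd(3, 8) = 1.
Since 1 divides 3, solutions exist.

Step 2: Find a particular solution using extended Euclidean algorithm.
We get j₀ = 9, k₀ = -3.
Check: 3*9 + 8*-3 = 3 = 3 ✓

Step 3: Write the general solution.
j = 9 + (8/1)t = 9 + 8t
k = -3 - (3/1)t = -3 - 3t
for any integer t.

j = 9 + 8t, k = -3 - 3t for integer t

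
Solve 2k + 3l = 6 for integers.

Step 1: Check solvability.
gcd(2, 3) = 1
Since 1 divides 6, solutions exist.

Step 2: Apply extended Euclidean algorithm to find gcd.
We find integers such that 2*x0 + 3*y0 = 1

Step 3: Scale the particular solution.
Multiply by 6/1 = 6:
k = -6, l = 6

Step 4: Verify.
2*(-6) + 3*(6) = 6 = 6 ✓

k = -6, l = 6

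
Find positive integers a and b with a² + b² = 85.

We need to find integers a, b > 0 such that a² + b² = 85.
Trying a = 2: b² = 85 - 2² = 85 - 4 = 81
b = 9
Check: 2² + 9² = 4 + 81 = 85 ✓

85 = 2² + 9²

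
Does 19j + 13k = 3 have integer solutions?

Step 1: Compute gcd(19, 13).
gcd(19, 13) = 1

Step 2: Check divisibility.
Does 1 divide 3? 3 = 1 x 3, so yes.

By the theorem on linear Diophantine equations, 19j + 13k = 3 has integer solutions if and only if gcd(19, 13) divides 3. Since 1 | 3, solutions exist.

Yes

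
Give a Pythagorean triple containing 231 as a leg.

We need the other leg and hypotenuse such that 231² + x² = c².
Take x = 520, c = 569: 231² + 520² = 53361 + 270400 = 323761 = 569² ✓
Triple: (231, 520, 569)

(231, 520, 569)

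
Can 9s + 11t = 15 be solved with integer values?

Step 1: Compute gcd(9, 11).
gcd(9, 11) = 1

Step 2: Check divisibility.
Does 1 divide 15? 15 = 1 x 15, so yes.

By the theorem on linear Diophantine equations, 9s + 11t = 15 has integer solutions if and only if gcd(9, 11) divides 15. Since 1 | 15, solutions exist.

Yes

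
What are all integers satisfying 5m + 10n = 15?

Step 1: Compute gcd(5, 10) = 5.
Since 5 divides 15, solutions exist.

Step 2: Find a particular solution using extended Euclidean algorithm.
We get m₀ = 3, n₀ = 0.
Check: 5*3 + 10*0 = 15 = 15 ✓

Step 3: Write the general solution.
m = 3 + (10/5)t = 3 + 2t
n = 0 - (5/5)t = 0 - 1t
for any integer t.

m = 3 + 2t, n = 0 - 1t for integer t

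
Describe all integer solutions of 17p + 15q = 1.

Step 1: Compute gcd(17, 15) = 1.
Since 1 divides 1, solutions exist.

Step 2: Find a particular solution using extended Euclidean algorithm.
We get p₀ = -7, q₀ = 8.
Check: 17*-7 + 15*8 = 1 = 1 ✓

Step 3: Write the general solution.
p = -7 + (15/1)t = -7 + 15t
q = 8 - (17/1)t = 8 - 17t
for any integer t.

p = -7 + 15t, q = 8 - 17t for integer t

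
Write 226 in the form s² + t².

We need to find integers s, t > 0 such that s² + t² = 226.
Trying s = 1: t² = 226 - 1² = 226 - 1 = 225
t = 15
Check: 1² + 15² = 1 + 225 = 226 ✓

226 = 1² + 15²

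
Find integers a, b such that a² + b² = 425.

We need to find integers a, b > 0 such that a² + b² = 425.
Trying a = 5: b² = 425 - 5² = 425 - 25 = 400
b = 20
Check: 5² + 20² = 25 + 400 = 425 ✓

425 = 5² + 20²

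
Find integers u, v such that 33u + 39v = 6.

Step 1: Check solvability.
gcd(33, 39) = 3
Since 3 divides 6, solutions exist.

Step 2: Apply extended Euclidean algorithm to find gcd.
We find integers such that 33*x0 + 39*y0 = 3

Step 3: Scale the particular solution.
Multiply by 6/3 = 2:
u = 12, v = -10

Step 4: Verify.
33*(12) + 39*(-10) = 6 = 6 ✓

u = 12, v = -10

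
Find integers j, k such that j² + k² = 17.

We need to find integers j, k > 0 such that j² + k² = 17.
Trying j = 1: k² = 17 - 1² = 17 - 1 = 16
k = 4
Check: 1² + 4² = 1 + 16 = 17 ✓

17 = 1² + 4²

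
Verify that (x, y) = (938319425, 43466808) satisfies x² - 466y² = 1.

Compute x² = 938319425² = 880443343332330625
Compute 466y² = 466·43466808² = 466·1889363397708864 = 880443343332330624
x² - 466y² = 880443343332330625 - 880443343332330624 = 1
Since this equals 1, (938319425, 43466808) is a solution.

Yes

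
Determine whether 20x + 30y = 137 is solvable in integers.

Step 1: Compute gcd(20, 30).
gcd(20, 30) = 10

Step 2: Check divisibility.
Does 10 divide 137? 137 = 10 x 13 + 7, so no.

By the theorem on linear Diophantine equations, 20x + 30y = 137 has integer solutions if and only if gcd(20, 30) divides 137. Since 10 does not divide 137, no solutions exist.

No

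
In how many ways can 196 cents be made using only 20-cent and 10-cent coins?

We need non-negative integers (x, y) with 20x + 10y = 196.
For each x from 0 to 9, check if (196 - 20x) is a non-negative multiple of 10.
Solutions (x, y): none
Count: 0

0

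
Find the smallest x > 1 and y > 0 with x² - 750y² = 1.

We seek the smallest positive integers (x, y) with x² - 750y² = 1, i.e., x² = 750y² + 1.
Try successive y values:
y = 1: x² = 750·1² + 1 = 751, not a perfect square
y = 2: x² = 750·2² + 1 = 3001, not a perfect square
y = 3: x² = 750·3² + 1 = 6751, not a perfect square
... continuing the search (or via continued fractions) ...
y = 93122: x² = 750·93122² + 1 = 6503780163001, x = 2550251 ✓

Verify: 2550251² - 750·93122² = 6503780163001 - 6503780163000 = 1 ✓

x = 2550251, y = 93122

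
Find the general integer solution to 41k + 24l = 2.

Step 1: Compute gcd(41, 24) = 1.
Since 1 divides 2, solutions exist.

Step 2: Find a particular solution using extended Euclidean algorithm.
We get k₀ = -14, l₀ = 24.
Check: 41*-14 + 24*24 = 2 = 2 ✓

Step 3: Write the general solution.
k = -14 + (24/1)t = -14 + 24t
l = 24 - (41/1)t = 24 - 41t
for any integer t.

k = -14 + 24t, l = 24 - 41t for integer t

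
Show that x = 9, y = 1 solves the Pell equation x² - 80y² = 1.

Compute x² = 9² = 81
Compute 80y² = 80·1² = 80·1 = 80
x² - 80y² = 81 - 80 = 1
Since this equals 1, (9, 1) is a solution.

Yes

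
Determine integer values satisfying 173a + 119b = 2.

Step 1: Check solvability.
gcd(173, 119) = 1
Since 1 divides 2, solutions exist.

Step 2: Apply extended Euclidean algorithm to find gcd.
We find integers such that 173*x0 + 119*y0 = 1

Step 3: Scale the particular solution.
Multiply by 2/1 = 2:
a = -22, b = 32

Step 4: Verify.
173*(-22) + 119*(32) = 2 = 2 ✓

a = -22, b = 32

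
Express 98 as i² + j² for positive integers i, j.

We need to find integers i, j > 0 such that i² + j² = 98.
Trying i = 7: j² = 98 - 7² = 98 - 49 = 49
j = 7
Check: 7² + 7² = 49 + 49 = 98 ✓

98 = 7² + 7²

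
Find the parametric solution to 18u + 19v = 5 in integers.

Step 1: Compute gcd(18, 19) = 1.
Since 1 divides 5, solutions exist.

Step 2: Find a particular solution using extended Euclidean algorithm.
We get u₀ = -5, v₀ = 5.
Check: 18*-5 + 19*5 = 5 = 5 ✓

Step 3: Write the general solution.
u = -5 + (19/1)t = -5 + 19t
v = 5 - (18/1)t = 5 - 18t
for any integer t.

u = -5 + 19t, v = 5 - 18t for integer t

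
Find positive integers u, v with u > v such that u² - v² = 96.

Factor: u² - v² = (u+v)(u-v) = 96.
We need two factors of 96 with the same parity.
Use u+v = 48 and u-v = 2 (product 48·2 = 96).
Adding: 2u = 50, so u = 25.
Subtracting: 2v = 46, so v = 23.
Check: 25² - 23² = 625 - 529 = 96 ✓

u = 25, v = 23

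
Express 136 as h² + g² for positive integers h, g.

We need to find integers h, g > 0 such that h² + g² = 136.
Trying h = 6: g² = 136 - 6² = 136 - 36 = 100
g = 10
Check: 6² + 10² = 36 + 100 = 136 ✓

136 = 6² + 10²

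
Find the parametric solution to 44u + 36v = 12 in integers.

Step 1: Compute gcd(44, 36) = 4.
Since 4 divides 12, solutions exist.

Step 2: Find a particular solution using extended Euclidean algorithm.
We get u₀ = -12, v₀ = 15.
Check: 44*-12 + 36*15 = 12 = 12 ✓

Step 3: Write the general solution.
u = -12 + (36/4)t = -12 + 9t
v = 15 - (44/4)t = 15 - 11t
for any integer t.

u = -12 + 9t, v = 15 - 11t for integer t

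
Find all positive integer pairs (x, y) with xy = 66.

The positive divisors of 66 are: 1, 2, 3, 6, 11, 22, 33, 66.
Each divisor d gives the pair (d, 66/d):
(1, 66), (2, 33), (3, 22), (6, 11), (11, 6), (22, 3), (33, 2), (66, 1)

(1, 66), (2, 33), (3, 22), (6, 11), (11, 6), (22, 3), (33, 2), (66, 1)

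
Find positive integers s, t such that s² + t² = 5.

Search for s with 5 - s² a perfect square.
s = 1: 5 - 1² = 5 - 1 = 4 = 2² ✓
So s = 1, t = 2.

s = 1, t = 2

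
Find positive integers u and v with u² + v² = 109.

We need to find integers u, v > 0 such that u² + v² = 109.
Trying u = 3: v² = 109 - 3² = 109 - 9 = 100
v = 10
Check: 3² + 10² = 9 + 100 = 109 ✓

109 = 3² + 10²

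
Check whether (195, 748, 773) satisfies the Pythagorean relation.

Compute a² + b²:
195² + 748² = 38025 + 559504 = 597529
Compute c²:
773² = 597529
Since 597529 = 597529, it is a Pythagorean triple.

Yes, it is a Pythagorean triple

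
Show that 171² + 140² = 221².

Compute a² + b²:
171² + 140² = 29241 + 19600 = 48841
Compute c²:
221² = 48841
Since 48841 = 48841, it is a Pythagorean triple.

Yes, it is a Pythagorean triple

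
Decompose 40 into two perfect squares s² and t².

We need to find integers s, t > 0 such that s² + t² = 40.
Trying s = 2: t² = 40 - 2² = 40 - 4 = 36
t = 6
Check: 2² + 6² = 4 + 36 = 40 ✓

40 = 2² + 6²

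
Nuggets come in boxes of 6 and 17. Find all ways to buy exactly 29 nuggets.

We need non-negative integers (x, y) with 6x + 17y = 29.
For each x in 0..4, check if 29 - 6x is a non-negative multiple of 17.
x = 2: 17y = 17, y = 1 ✓

(2 boxes of 6, 1 boxes of 17)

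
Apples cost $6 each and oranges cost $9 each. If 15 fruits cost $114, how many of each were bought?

Let a = apples, o = oranges.
a + o = 15
6a + 9o = 114
Substitute o = 15 - a:
6a + 9(15 - a) = 114
(6 - 9)a = 114 - 135
-3a = -21
a = 7, o = 15 - 7 = 8

Apples: 7, Oranges: 8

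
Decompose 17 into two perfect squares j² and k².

We need to find integers j, k > 0 such that j² + k² = 17.
Trying j = 1: k² = 17 - 1² = 17 - 1 = 16
k = 4
Check: 1² + 4² = 1 + 16 = 17 ✓

17 = 1² + 4²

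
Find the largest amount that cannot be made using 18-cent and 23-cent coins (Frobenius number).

For two coprime denominations a and b, the Frobenius number (largest value not representable as a non-negative combination) is ab - a - b.
Here gcd(18, 23) = 1, so they are coprime.
F(18, 23) = 18·23 - 18 - 23 = 414 - 41 = 373

373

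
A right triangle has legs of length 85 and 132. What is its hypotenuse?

c² = a² + b² = 85² + 132² = 7225 + 17424 = 24649
c = 157

157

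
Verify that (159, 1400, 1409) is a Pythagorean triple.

Compute a² + b² = 159² + 1400² = 25281 + 1960000 = 1985281
Compute c² = 1409² = 1985281
Since 1985281 = 1985281, confirmed.

Yes, it is a Pythagorean triple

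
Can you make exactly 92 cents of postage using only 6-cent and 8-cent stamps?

We need non-negative x, y with 6x + 8y = 92.
gcd(6, 8) = 2 divides 92, so integer solutions exist.
Search for a non-negative one: x = 2 gives 8y = 92 - 12 = 80, so y = 10.
Check: 6·2 + 8·10 = 92 ✓

Yes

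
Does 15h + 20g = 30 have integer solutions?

Step 1: Compute gcd(15, 20).
gcd(15, 20) = 5

Step 2: Check divisibility.
Does 5 divide 30? 30 = 5 x 6, so yes.

By the theorem on linear Diophantine equations, 15h + 20g = 30 has integer solutions if and only if gcd(15, 20) divides 30. Since 5 | 30, solutions exist.

Yes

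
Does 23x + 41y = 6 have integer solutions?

Step 1: Compute gcd(23, 41).
gcd(23, 41) = 1

Step 2: Check divisibility.
Does 1 divide 6? 6 = 1 x 6, so yes.

By the theorem on linear Diophantine equations, 23x + 41y = 6 has integer solutions if and only if gcd(23, 41) divides 6. Since 1 | 6, solutions exist.

Yes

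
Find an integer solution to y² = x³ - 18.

Try small integer x values and check whether x³ - 18 is a perfect square.
x = 3: x³ - 18 = 3³ - 18 = 27 - 18 = 9
Is 9 a perfect square? 3² = 9 ✓
So (x, y) = (3, 3) is a solution.

x = 3, y = 3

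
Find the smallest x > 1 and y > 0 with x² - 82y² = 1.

We seek the smallest positive integers (x, y) with x² - 82y² = 1, i.e., x² = 82y² + 1.
Try successive y values:
y = 1: x² = 82·1² + 1 = 83, not a perfect square
y = 2: x² = 82·2² + 1 = 329, not a perfect square
y = 3: x² = 82·3² + 1 = 739, not a perfect square
... continuing the search (or via continued fractions) ...
y = 18: x² = 82·18² + 1 = 26569, x = 163 ✓

Verify: 163² - 82·18² = 26569 - 26568 = 1 ✓

x = 163, y = 18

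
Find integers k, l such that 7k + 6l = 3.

Step 1: Check solvability.
gcd(7, 6) = 1
Since 1 divides 3, solutions exist.

Step 2: Apply extended Euclidean algorithm to find gcd.
We find integers such that 7*x0 + 6*y0 = 1

Step 3: Scale the particular solution.
Multiply by 3/1 = 3:
k = 3, l = -3

Step 4: Verify.
7*(3) + 6*(-3) = 3 = 3 ✓

k = 3, l = -3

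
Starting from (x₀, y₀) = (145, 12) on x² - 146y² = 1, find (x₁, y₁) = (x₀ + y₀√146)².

Solutions to x² - Dy² = 1 are generated by powers of (x₀ + y₀√D).
The next solution satisfies x₁ + y₁√146 = (x₀ + y₀√146)², giving:
x₁ = x₀² + 146y₀² = 145² + 146·12² = 21025 + 21024 = 42049
y₁ = 2x₀y₀ = 2·145·12 = 3480

Verify: 42049² - 146·3480² = 1768118401 - 1768118400 = 1 ✓

x = 42049, y = 3480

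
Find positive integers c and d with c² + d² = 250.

We need to find integers c, d > 0 such that c² + d² = 250.
Trying c = 5: d² = 250 - 5² = 250 - 25 = 225
d = 15
Check: 5² + 15² = 25 + 225 = 250 ✓

250 = 5² + 15²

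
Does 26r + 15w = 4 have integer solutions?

Step 1: Compute gcd(26, 15).
gcd(26, 15) = 1

Step 2: Check divisibility.
Does 1 divide 4? 4 = 1 x 4, so yes.

By the theorem on linear Diophantine equations, 26r + 15w = 4 has integer solutions if and only if gcd(26, 15) divides 4. Since 1 | 4, solutions exist.

Yes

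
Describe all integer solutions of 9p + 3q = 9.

Step 1: Compute gcd(9, 3) = 3.
Since 3 divides 9, solutions exist.

Step 2: Find a particular solution using extended Euclidean algorithm.
We get p₀ = 0, q₀ = 3.
Check: 9*0 + 3*3 = 9 = 9 ✓

Step 3: Write the general solution.
p = 0 + (3/3)t = 0 + 1t
q = 3 - (9/3)t = 3 - 3t
for any integer t.

p = 0 + 1t, q = 3 - 3t for integer t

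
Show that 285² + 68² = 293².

Compute a² + b²:
285² + 68² = 81225 + 4624 = 85849
Compute c²:
293² = 85849
Since 85849 = 85849, it is a Pythagorean triple.

Yes, it is a Pythagorean triple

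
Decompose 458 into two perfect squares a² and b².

We need to find integers a, b > 0 such that a² + b² = 458.
Trying a = 13: b² = 458 - 13² = 458 - 169 = 289
b = 17
Check: 13² + 17² = 169 + 289 = 458 ✓

458 = 13² + 17²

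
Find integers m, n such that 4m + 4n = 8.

Step 1: Check solvability.
gcd(4, 4) = 4
Since 4 divides 8, solutions exist.

Step 2: Apply extended Euclidean algorithm to find gcd.
We find integers such that 4*x0 + 4*y0 = 4

Step 3: Scale the particular solution.
Multiply by 8/4 = 2:
m = 0, n = 2

Step 4: Verify.
4*(0) + 4*(2) = 8 = 8 ✓

m = 0, n = 2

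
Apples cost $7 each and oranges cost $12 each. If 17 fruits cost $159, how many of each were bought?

Let a = apples, o = oranges.
a + o = 17
7a + 12o = 159
Substitute o = 17 - a:
7a + 12(17 - a) = 159
(7 - 12)a = 159 - 204
-5a = -45
a = 9, o = 17 - 9 = 8

Apples: 9, Oranges: 8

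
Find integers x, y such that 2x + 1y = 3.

Step 1: Check solvability.
gcd(2, 1) = 1
Since 1 divides 3, solutions exist.

Step 2: Apply extended Euclidean algorithm to find gcd.
We find integers such that 2*x0 + 1*y0 = 1

Step 3: Scale the particular solution.
Multiply by 3/1 = 3:
x = 0, y = 3

Step 4: Verify.
2*(0) + 1*(3) = 3 = 3 ✓

x = 0, y = 3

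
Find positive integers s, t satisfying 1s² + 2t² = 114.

Try small values of s and check whether (114 - 1s²)/2 is a perfect square.
s = 8: 1·8² = 64, so 2t² = 114 - 64 = 50, giving t² = 25, t = 5.
Check: 1·8² + 2·5² = 64 + 50 = 114 ✓

s = 8, t = 5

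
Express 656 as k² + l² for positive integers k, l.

We need to find integers k, l > 0 such that k² + l² = 656.
Trying k = 16: l² = 656 - 16² = 656 - 256 = 400
l = 20
Check: 16² + 20² = 256 + 400 = 656 ✓

656 = 16² + 20²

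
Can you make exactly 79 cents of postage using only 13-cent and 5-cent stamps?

We need non-negative x, y with 13x + 5y = 79.
gcd(13, 5) = 1 divides 79, so integer solutions exist.
Search for a non-negative one: x = 3 gives 5y = 79 - 39 = 40, so y = 8.
Check: 13·3 + 5·8 = 79 ✓

Yes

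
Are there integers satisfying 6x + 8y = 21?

Step 1: Compute gcd(6, 8).
gcd(6, 8) = 2

Step 2: Check divisibility.
Does 2 divide 21? 21 = 2 x 10 + 1, so no.

By the theorem on linear Diophantine equations, 6x + 8y = 21 has integer solutions if and only if gcd(6, 8) divides 21. Since 2 does not divide 21, no solutions exist.

No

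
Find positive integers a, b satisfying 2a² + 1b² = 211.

Try small values of a and check whether (211 - 2a²)/1 is a perfect square.
a = 9: 2·9² = 162, so 1b² = 211 - 162 = 49, giving b² = 49, b = 7.
Check: 2·9² + 1·7² = 162 + 49 = 211 ✓

a = 9, b = 7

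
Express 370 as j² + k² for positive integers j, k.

We need to find integers j, k > 0 such that j² + k² = 370.
Trying j = 3: k² = 370 - 3² = 370 - 9 = 361
k = 19
Check: 3² + 19² = 9 + 361 = 370 ✓

370 = 3² + 19²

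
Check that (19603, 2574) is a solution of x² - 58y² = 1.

Compute x² = 19603² = 384277609
Compute 58y² = 58·2574² = 58·6625476 = 384277608
x² - 58y² = 384277609 - 384277608 = 1
Since this equals 1, (19603, 2574) is a solution.

Yes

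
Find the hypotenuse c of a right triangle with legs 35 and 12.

c² = a² + b² = 35² + 12² = 1225 + 144 = 1369
c = 37

37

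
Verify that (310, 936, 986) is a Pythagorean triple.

Compute a² + b²:
310² + 936² = 96100 + 876096 = 972196
Compute c²:
986² = 972196
Since 972196 = 972196, it is a Pythagorean triple.

Yes, it is a Pythagorean triple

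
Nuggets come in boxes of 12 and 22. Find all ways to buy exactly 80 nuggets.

We need non-negative integers (x, y) with 12x + 22y = 80.
For each x in 0..6, check if 80 - 12x is a non-negative multiple of 22.
x = 3: 22y = 44, y = 2 ✓

(3 boxes of 12, 2 boxes of 22)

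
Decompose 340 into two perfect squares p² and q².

We need to find integers p, q > 0 such that p² + q² = 340.
Trying p = 4: q² = 340 - 4² = 340 - 16 = 324
q = 18
Check: 4² + 18² = 16 + 324 = 340 ✓

340 = 4² + 18²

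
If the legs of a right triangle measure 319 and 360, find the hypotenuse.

c² = a² + b² = 319² + 360² = 101761 + 129600 = 231361
c = 481

481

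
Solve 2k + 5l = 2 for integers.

Step 1: Check solvability.
gcd(2, 5) = 1
Since 1 divides 2, solutions exist.

Step 2: Apply extended Euclidean algorithm to find gcd.
We find integers such that 2*x0 + 5*y0 = 1

Step 3: Scale the particular solution.
Multiply by 2/1 = 2:
k = -4, l = 2

Step 4: Verify.
2*(-4) + 5*(2) = 2 = 2 ✓

k = -4, l = 2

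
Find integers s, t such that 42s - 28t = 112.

Step 1: Check solvability.
gcd(42, 28) = 14
Since 14 divides 112, solutions exist.

Step 2: Apply extended Euclidean algorithm to find gcd.
We find integers such that 42*x0 + 28*y0 = 14

Step 3: Scale the particular solution.
Multiply by 112/14 = 8:
s = 8, t = 8

Step 4: Verify.
42*(8) - 28*(8) = 112 = 112 ✓

s = 8, t = 8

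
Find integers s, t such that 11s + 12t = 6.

Step 1: Check solvability.
gcd(11, 12) = 1
Since 1 divides 6, solutions exist.

Step 2: Apply extended Euclidean algorithm to find gcd.
We find integers such that 11*x0 + 12*y0 = 1

Step 3: Scale the particular solution.
Multiply by 6/1 = 6:
s = -6, t = 6

Step 4: Verify.
11*(-6) + 12*(6) = 6 = 6 ✓

s = -6, t = 6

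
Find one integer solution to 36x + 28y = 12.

Step 1: Check solvability.
gcd(36, 28) = 4
Since 4 divides 12, solutions exist.

Step 2: Apply extended Euclidean algorithm to find gcd.
We find integers such that 36*x0 + 28*y0 = 4

Step 3: Scale the particular solution.
Multiply by 12/4 = 3:
x = -9, y = 12

Step 4: Verify.
36*(-9) + 28*(12) = 12 = 12 ✓

x = -9, y = 12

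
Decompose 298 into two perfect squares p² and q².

We need to find integers p, q > 0 such that p² + q² = 298.
Trying p = 3: q² = 298 - 3² = 298 - 9 = 289
q = 17
Check: 3² + 17² = 9 + 289 = 298 ✓

298 = 3² + 17²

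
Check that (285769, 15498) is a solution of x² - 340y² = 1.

Compute x² = 285769² = 81663921361
Compute 340y² = 340·15498² = 340·240188004 = 81663921360
x² - 340y² = 81663921361 - 81663921360 = 1
Since this equals 1, (285769, 15498) is a solution.

Yes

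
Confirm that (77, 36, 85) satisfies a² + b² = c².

Compute a² + b² = 77² + 36² = 5929 + 1296 = 7225
Compute c² = 85² = 7225
Since 7225 = 7225, confirmed.

Yes, it is a Pythagorean triple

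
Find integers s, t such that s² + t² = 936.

We need to find integers s, t > 0 such that s² + t² = 936.
Trying s = 6: t² = 936 - 6² = 936 - 36 = 900
t = 30
Check: 6² + 30² = 36 + 900 = 936 ✓

936 = 6² + 30²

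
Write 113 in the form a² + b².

We need to find integers a, b > 0 such that a² + b² = 113.
Trying a = 7: b² = 113 - 7² = 113 - 49 = 64
b = 8
Check: 7² + 8² = 49 + 64 = 113 ✓

113 = 7² + 8²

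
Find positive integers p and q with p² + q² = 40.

We need to find integers p, q > 0 such that p² + q² = 40.
Trying p = 2: q² = 40 - 2² = 40 - 4 = 36
q = 6
Check: 2² + 6² = 4 + 36 = 40 ✓

40 = 2² + 6²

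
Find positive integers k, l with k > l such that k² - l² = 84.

Factor: k² - l² = (k+l)(k-l) = 84.
We need two factors of 84 with the same parity.
Use k+l = 42 and k-l = 2 (product 42·2 = 84).
Adding: 2k = 44, so k = 22.
Subtracting: 2l = 40, so l = 20.
Check: 22² - 20² = 484 - 400 = 84 ✓

k = 22, l = 20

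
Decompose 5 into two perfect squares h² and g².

We need to find integers h, g > 0 such that h² + g² = 5.
Trying h = 1: g² = 5 - 1² = 5 - 1 = 4
g = 2
Check: 1² + 2² = 1 + 4 = 5 ✓

5 = 1² + 2²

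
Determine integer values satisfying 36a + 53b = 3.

Step 1: Check solvability.
gcd(36, 53) = 1
Since 1 divides 3, solutions exist.

Step 2: Apply extended Euclidean algorithm to find gcd.
We find integers such that 36*x0 + 53*y0 = 1

Step 3: Scale the particular solution.
Multiply by 3/1 = 3:
a = -75, b = 51

Step 4: Verify.
36*(-75) + 53*(51) = 3 = 3 ✓

a = -75, b = 51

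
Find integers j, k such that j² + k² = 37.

We need to find integers j, k > 0 such that j² + k² = 37.
Trying j = 1: k² = 37 - 1² = 37 - 1 = 36
k = 6
Check: 1² + 6² = 1 + 36 = 37 ✓

37 = 1² + 6²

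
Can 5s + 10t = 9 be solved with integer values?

Step 1: Compute gcd(5, 10).
gcd(5, 10) = 5

Step 2: Check divisibility.
Does 5 divide 9? 9 = 5 x 1 + 4, so no.

By the theorem on linear Diophantine equations, 5s + 10t = 9 has integer solutions if and only if gcd(5, 10) divides 9. Since 5 does not divide 9, no solutions exist.

No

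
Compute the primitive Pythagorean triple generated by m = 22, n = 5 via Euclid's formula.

a = m² - n² = 484 - 25 = 459
b = 2mn = 2·22·5 = 220
c = m² + n² = 484 + 25 = 509
Verify: 459² + 220² = 210681 + 48400 = 259081 = 509² ✓

(459, 220, 509)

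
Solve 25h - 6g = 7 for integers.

Step 1: Check solvability.
gcd(25, 6) = 1
Since 1 divides 7, solutions exist.

Step 2: Apply extended Euclidean algorithm to find gcd.
We find integers such that 25*x0 + 6*y0 = 1

Step 3: Scale the particular solution.
Multiply by 7/1 = 7:
h = 7, g = 28

Step 4: Verify.
25*(7) - 6*(28) = 7 = 7 ✓

h = 7, g = 28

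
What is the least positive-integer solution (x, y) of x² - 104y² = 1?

We seek the smallest positive integers (x, y) with x² - 104y² = 1, i.e., x² = 104y² + 1.
Try successive y values:
y = 1: x² = 104·1² + 1 = 105, not a perfect square
y = 2: x² = 104·2² + 1 = 417, not a perfect square
y = 3: x² = 104·3² + 1 = 937, not a perfect square
... continuing the search (or via continued fractions) ...
y = 5: x² = 104·5² + 1 = 2601, x = 51 ✓

Verify: 51² - 104·5² = 2601 - 2600 = 1 ✓

x = 51, y = 5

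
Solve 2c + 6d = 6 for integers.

Step 1: Check solvability.
gcd(2, 6) = 2
Since 2 divides 6, solutions exist.

Step 2: Apply extended Euclidean algorithm to find gcd.
We find integers such that 2*x0 + 6*y0 = 2

Step 3: Scale the particular solution.
Multiply by 6/2 = 3:
c = 3, d = 0

Step 4: Verify.
2*(3) + 6*(0) = 6 = 6 ✓

c = 3, d = 0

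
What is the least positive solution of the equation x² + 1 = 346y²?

We need x² = 346y² - 1. Try successive y:
y = 1: x² = 346·1² - 1 = 345, not a perfect square
y = 2: x² = 346·2² - 1 = 1383, not a perfect square
y = 3: x² = 346·3² - 1 = 3113, not a perfect square
...
y = 5: x² = 346·5² - 1 = 8649 = 93² ✓
Check: 93² - 346·5² = 8649 - 8650 = -1 ✓

x = 93, y = 5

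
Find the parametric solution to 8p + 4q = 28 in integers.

Step 1: Compute gcd(8, 4) = 4.
Since 4 divides 28, solutions exist.

Step 2: Find a particular solution using extended Euclidean algorithm.
We get p₀ = 0, q₀ = 7.
Check: 8*0 + 4*7 = 28 = 28 ✓

Step 3: Write the general solution.
p = 0 + (4/4)t = 0 + 1t
q = 7 - (8/4)t = 7 - 2t
for any integer t.

p = 0 + 1t, q = 7 - 2t for integer t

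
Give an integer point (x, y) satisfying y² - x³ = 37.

Try small integer x values and check whether x³ + 37 is a perfect square.
x = 3: x³ + 37 = 3³ + 37 = 27 + 37 = 64
Is 64 a perfect square? 8² = 64 ✓
So (x, y) = (3, -8) is a solution.

x = 3, y = -8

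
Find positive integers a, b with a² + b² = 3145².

We need a² + b² = 3145² = 9891025.
Trying: 2145² + 2300² = 4601025 + 5290000 = 9891025 ✓

(2145, 2300, 3145)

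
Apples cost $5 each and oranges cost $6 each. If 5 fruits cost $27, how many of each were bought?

Let a = apples, o = oranges.
a + o = 5
5a + 6o = 27
Substitute o = 5 - a:
5a + 6(5 - a) = 27
(5 - 6)a = 27 - 30
-1a = -3
a = 3, o = 5 - 3 = 2

Apples: 3, Oranges: 2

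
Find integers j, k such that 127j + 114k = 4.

Step 1: Check solvability.
gcd(127, 114) = 1
Since 1 divides 4, solutions exist.

Step 2: Apply extended Euclidean algorithm to find gcd.
We find integers such that 127*x0 + 114*y0 = 1

Step 3: Scale the particular solution.
Multiply by 4/1 = 4:
j = -140, k = 156

Step 4: Verify.
127*(-140) + 114*(156) = 4 = 4 ✓

j = -140, k = 156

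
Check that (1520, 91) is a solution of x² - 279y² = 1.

Compute x² = 1520² = 2310400
Compute 279y² = 279·91² = 279·8281 = 2310399
x² - 279y² = 2310400 - 2310399 = 1
Since this equals 1, (1520, 91) is a solution.

Yes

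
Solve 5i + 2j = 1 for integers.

Step 1: Check solvability.
gcd(5, 2) = 1
Since 1 divides 1, solutions exist.

Step 2: Apply extended Euclidean algorithm to find gcd.
We find integers such that 5*x0 + 2*y0 = 1

Step 3: Scale the particular solution.
Multiply by 1/1 = 1:
i = 1, j = -2

Step 4: Verify.
5*(1) + 2*(-2) = 1 = 1 ✓

i = 1, j = -2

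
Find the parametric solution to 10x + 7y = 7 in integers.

Step 1: Compute gcd(10, 7) = 1.
Since 1 divides 7, solutions exist.

Step 2: Find a particular solution using extended Euclidean algorithm.
We get x₀ = -14, y₀ = 21.
Check: 10*-14 + 7*21 = 7 = 7 ✓

Step 3: Write the general solution.
x = -14 + (7/1)t = -14 + 7t
y = 21 - (10/1)t = 21 - 10t
for any integer t.

x = -14 + 7t, y = 21 - 10t for integer t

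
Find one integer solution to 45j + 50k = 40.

Step 1: Check solvability.
gcd(45, 50) = 5
Since 5 divides 40, solutions exist.

Step 2: Apply extended Euclidean algorithm to find gcd.
We find integers such that 45*x0 + 50*y0 = 5

Step 3: Scale the particular solution.
Multiply by 40/5 = 8:
j = -8, k = 8

Step 4: Verify.
45*(-8) + 50*(8) = 40 = 40 ✓

j = -8, k = 8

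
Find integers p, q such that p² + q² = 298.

We need to find integers p, q > 0 such that p² + q² = 298.
Trying p = 3: q² = 298 - 3² = 298 - 9 = 289
q = 17
Check: 3² + 17² = 9 + 289 = 298 ✓

298 = 3² + 17²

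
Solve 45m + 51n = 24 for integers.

Step 1: Check solvability.
gcd(45, 51) = 3
Since 3 divides 24, solutions exist.

Step 2: Apply extended Euclidean algorithm to find gcd.
We find integers such that 45*x0 + 51*y0 = 3

Step 3: Scale the particular solution.
Multiply by 24/3 = 8:
m = 64, n = -56

Step 4: Verify.
45*(64) + 51*(-56) = 24 = 24 ✓

m = 64, n = -56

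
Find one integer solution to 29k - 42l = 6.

Step 1: Check solvability.
gcd(29, 42) = 1
Since 1 divides 6, solutions exist.

Step 2: Apply extended Euclidean algorithm to find gcd.
We find integers such that 29*x0 + 42*y0 = 1

Step 3: Scale the particular solution.
Multiply by 6/1 = 6:
k = -78, l = -54

Step 4: Verify.
29*(-78) - 42*(-54) = 6 = 6 ✓

k = -78, l = -54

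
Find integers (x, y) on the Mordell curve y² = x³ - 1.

Try small integer x values and check whether x³ - 1 is a perfect square.
x = 1: x³ - 1 = 1³ - 1 = 1 - 1 = 0
Is 0 a perfect square? 0² = 0 ✓
So (x, y) = (1, 0) is a solution.

x = 1, y = 0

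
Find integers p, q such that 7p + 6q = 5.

Step 1: Check solvability.
gcd(7, 6) = 1
Since 1 divides 5, solutions exist.

Step 2: Apply extended Euclidean algorithm to find gcd.
We find integers such that 7*x0 + 6*y0 = 1

Step 3: Scale the particular solution.
Multiply by 5/1 = 5:
p = 5, q = -5

Step 4: Verify.
7*(5) + 6*(-5) = 5 = 5 ✓

p = 5, q = -5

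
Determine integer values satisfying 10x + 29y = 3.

Step 1: Check solvability.
gcd(10, 29) = 1
Since 1 divides 3, solutions exist.

Step 2: Apply extended Euclidean algorithm to find gcd.
We find integers such that 10*x0 + 29*y0 = 1

Step 3: Scale the particular solution.
Multiply by 3/1 = 3:
x = 9, y = -3

Step 4: Verify.
10*(9) + 29*(-3) = 3 = 3 ✓

x = 9, y = -3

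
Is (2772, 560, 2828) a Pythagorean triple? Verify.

Compute a² + b² = 2772² + 560² = 7683984 + 313600 = 7997584
Compute c² = 2828² = 7997584
Since 7997584 = 7997584, confirmed.

Yes, it is a Pythagorean triple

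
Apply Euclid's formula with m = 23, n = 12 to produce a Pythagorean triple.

a = m² - n² = 23² - 12² = 529 - 144 = 385
b = 2mn = 2·23·12 = 552
c = m² + n² = 529 + 144 = 673
Verify: 385² + 552² = 148225 + 304704 = 452929 = 673² ✓

(385, 552, 673)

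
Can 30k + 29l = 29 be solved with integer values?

Step 1: Compute gcd(30, 29).
gcd(30, 29) = 1

Step 2: Check divisibility.
Does 1 divide 29? 29 = 1 x 29, so yes.

By the theorem on linear Diophantine equations, 30k + 29l = 29 has integer solutions if and only if gcd(30, 29) divides 29. Since 1 | 29, solutions exist.

Yes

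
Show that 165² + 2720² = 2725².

Compute a² + b²:
165² + 2720² = 27225 + 7398400 = 7425625
Compute c²:
2725² = 7425625
Since 7425625 = 7425625, it is a Pythagorean triple.

Yes, it is a Pythagorean triple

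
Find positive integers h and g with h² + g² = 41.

We need to find integers h, g > 0 such that h² + g² = 41.
Trying h = 4: g² = 41 - 4² = 41 - 16 = 25
g = 5
Check: 4² + 5² = 16 + 25 = 41 ✓

41 = 4² + 5²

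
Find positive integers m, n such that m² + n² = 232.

Search for m with 232 - m² a perfect square.
m = 6: 232 - 6² = 232 - 36 = 196 = 14² ✓
So m = 6, n = 14.

m = 6, n = 14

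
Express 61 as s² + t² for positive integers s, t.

We need to find integers s, t > 0 such that s² + t² = 61.
Trying s = 5: t² = 61 - 5² = 61 - 25 = 36
t = 6
Check: 5² + 6² = 25 + 36 = 61 ✓

61 = 5² + 6²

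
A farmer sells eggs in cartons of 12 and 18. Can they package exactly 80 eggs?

We need non-negative a, b with 12a + 18b = 80.
gcd(12, 18) = 6, and 6 does not divide 80.
No integer solutions exist.

No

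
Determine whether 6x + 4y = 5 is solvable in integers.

Step 1: Compute gcd(6, 4).
gcd(6, 4) = 2

Step 2: Check divisibility.
Does 2 divide 5? 5 = 2 x 2 + 1, so no.

By the theorem on linear Diophantine equations, 6x + 4y = 5 has integer solutions if and only if gcd(6, 4) divides 5. Since 2 does not divide 5, no solutions exist.

No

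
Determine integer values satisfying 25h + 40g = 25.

Step 1: Check solvability.
gcd(25, 40) = 5
Since 5 divides 25, solutions exist.

Step 2: Apply extended Euclidean algorithm to find gcd.
We find integers such that 25*x0 + 40*y0 = 5

Step 3: Scale the particular solution.
Multiply by 25/5 = 5:
h = -15, g = 10

Step 4: Verify.
25*(-15) + 40*(10) = 25 = 25 ✓

h = -15, g = 10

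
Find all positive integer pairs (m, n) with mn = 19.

The positive divisors of 19 are: 1, 19.
Each divisor d gives the pair (d, 19/d):
(1, 19), (19, 1)

(1, 19), (19, 1)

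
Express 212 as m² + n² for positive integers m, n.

We need to find integers m, n > 0 such that m² + n² = 212.
Trying m = 4: n² = 212 - 4² = 212 - 16 = 196
n = 14
Check: 4² + 14² = 16 + 196 = 212 ✓

212 = 4² + 14²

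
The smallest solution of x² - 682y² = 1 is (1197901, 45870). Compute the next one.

Solutions to x² - Dy² = 1 are generated by powers of (x₀ + y₀√D).
The next solution satisfies x₁ + y₁√682 = (x₀ + y₀√682)², giving:
x₁ = x₀² + 682y₀² = 1197901² + 682·45870² = 1434966805801 + 1434966805800 = 2869933611601
y₁ = 2x₀y₀ = 2·1197901·45870 = 109895437740

Verify: 2869933611601² - 682·109895437740² = 8236518934997159521783201 - 8236518934997159521783200 = 1 ✓

x = 2869933611601, y = 109895437740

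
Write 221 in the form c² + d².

We need to find integers c, d > 0 such that c² + d² = 221.
Trying c = 5: d² = 221 - 5² = 221 - 25 = 196
d = 14
Check: 5² + 14² = 25 + 196 = 221 ✓

221 = 5² + 14²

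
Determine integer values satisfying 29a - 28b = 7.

Step 1: Check solvability.
gcd(29, 28) = 1
Since 1 divides 7, solutions exist.

Step 2: Apply extended Euclidean algorithm to find gcd.
We find integers such that 29*x0 + 28*y0 = 1

Step 3: Scale the particular solution.
Multiply by 7/1 = 7:
a = 7, b = 7

Step 4: Verify.
29*(7) - 28*(7) = 7 = 7 ✓

a = 7, b = 7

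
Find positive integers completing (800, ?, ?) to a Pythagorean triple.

We need the other leg and hypotenuse such that 800² + x² = c².
Take x = 1155, c = 1405: 800² + 1155² = 640000 + 1334025 = 1974025 = 1405² ✓
Triple: (1155, 800, 1405)

(1155, 800, 1405)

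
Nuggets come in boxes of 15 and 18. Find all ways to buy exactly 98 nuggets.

We need non-negative integers (x, y) with 15x + 18y = 98.
For each x in 0..6, check if 98 - 15x is a non-negative multiple of 18.
No x yields an integer y ≥ 0.

No solution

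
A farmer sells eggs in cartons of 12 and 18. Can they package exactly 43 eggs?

We need non-negative a, b with 12a + 18b = 43.
gcd(12, 18) = 6, and 6 does not divide 43.
No integer solutions exist.

No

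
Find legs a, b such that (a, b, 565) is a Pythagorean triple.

We need a² + b² = 565² = 319225.
Trying: 403² + 396² = 162409 + 156816 = 319225 ✓

(403, 396, 565)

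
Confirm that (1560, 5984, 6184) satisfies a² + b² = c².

Compute a² + b² = 1560² + 5984² = 2433600 + 35808256 = 38241856
Compute c² = 6184² = 38241856
Since 38241856 = 38241856, confirmed.

Yes, it is a Pythagorean triple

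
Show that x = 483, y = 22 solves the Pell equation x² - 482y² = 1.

Compute x² = 483² = 233289
Compute 482y² = 482·22² = 482·484 = 233288
x² - 482y² = 233289 - 233288 = 1
Since this equals 1, (483, 22) is a solution.

Yes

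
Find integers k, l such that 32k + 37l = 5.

Step 1: Check solvability.
gcd(32, 37) = 1
Since 1 divides 5, solutions exist.

Step 2: Apply extended Euclidean algorithm to find gcd.
We find integers such that 32*x0 + 37*y0 = 1

Step 3: Scale the particular solution.
Multiply by 5/1 = 5:
k = -75, l = 65

Step 4: Verify.
32*(-75) + 37*(65) = 5 = 5 ✓

k = -75, l = 65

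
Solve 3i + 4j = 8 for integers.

Step 1: Check solvability.
gcd(3, 4) = 1
Since 1 divides 8, solutions exist.

Step 2: Apply extended Euclidean algorithm to find gcd.
We find integers such that 3*x0 + 4*y0 = 1

Step 3: Scale the particular solution.
Multiply by 8/1 = 8:
i = -8, j = 8

Step 4: Verify.
3*(-8) + 4*(8) = 8 = 8 ✓

i = -8, j = 8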